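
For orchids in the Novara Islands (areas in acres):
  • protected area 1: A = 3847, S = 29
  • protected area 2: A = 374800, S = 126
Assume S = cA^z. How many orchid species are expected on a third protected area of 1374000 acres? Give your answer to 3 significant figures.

z = ln(126/29) / ln(374800/3847) = 1.4690 / 4.5791 = 0.3208
c = 29 / 3847^0.3208 = 29 / 14.13 = 2.052
S₃ = 2.052 × 1374000^0.3208 = 2.052 × 93.13 ≈ 191.1

191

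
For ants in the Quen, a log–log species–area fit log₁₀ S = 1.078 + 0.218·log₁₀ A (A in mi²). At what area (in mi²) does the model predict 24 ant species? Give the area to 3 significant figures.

24 = 11.97 × A^0.218  ⇒  A^0.218 = 24/11.97 = 2.005
ln A = ln(2.005) / 0.218 = 0.6959 / 0.218 = 3.1921
A = e^3.1921 ≈ 24.34 mi²

24.3 mi²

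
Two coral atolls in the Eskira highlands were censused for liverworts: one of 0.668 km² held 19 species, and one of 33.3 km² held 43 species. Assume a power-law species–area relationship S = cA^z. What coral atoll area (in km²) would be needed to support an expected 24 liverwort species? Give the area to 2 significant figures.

2.0 km²

z = ln(43/19) / ln(33.3/0.668) = 0.8168 / 3.9090 = 0.2089
c = 19 / 0.668^0.2089 = 19 / 0.9192 = 20.67
A = (24/20.67)^(1/0.2089) ⇒ ln A = ln(1.161)/0.2089 = 0.7146
A = e^0.7146 ≈ 2.043 km²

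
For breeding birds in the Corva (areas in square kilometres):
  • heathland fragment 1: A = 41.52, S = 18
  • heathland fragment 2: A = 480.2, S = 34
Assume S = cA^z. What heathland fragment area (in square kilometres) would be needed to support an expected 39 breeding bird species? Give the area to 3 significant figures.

814 square kilometres

z = ln(34/18) / ln(480.2/41.52) = 0.6360 / 2.4480 = 0.2598
c = 18 / 41.52^0.2598 = 18 / 2.633 = 6.837
A = (39/6.837)^(1/0.2598) ⇒ ln A = ln(5.704)/0.2598 = 6.7023
A = e^6.7023 ≈ 814.3 square kilometres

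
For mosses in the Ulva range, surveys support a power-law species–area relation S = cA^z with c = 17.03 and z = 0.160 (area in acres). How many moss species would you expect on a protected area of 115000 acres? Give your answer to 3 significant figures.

S = 17.03 × 115000^0.16
ln S = ln 17.03 + 0.16 × ln 115000 = 2.8350 + 0.16 × 11.6527 = 4.6994
S = e^4.6994 ≈ 109.9

110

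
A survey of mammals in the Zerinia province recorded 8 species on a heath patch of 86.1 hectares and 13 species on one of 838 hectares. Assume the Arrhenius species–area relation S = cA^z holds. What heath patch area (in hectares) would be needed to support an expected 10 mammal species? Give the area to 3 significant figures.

245 hectares

z = ln(13/8) / ln(838/86.1) = 0.4855 / 2.2755 = 0.2134
c = 8 / 86.1^0.2134 = 8 / 2.587 = 3.092
A = (10/3.092)^(1/0.2134) ⇒ ln A = ln(3.234)/0.2134 = 5.5014
A = e^5.5014 ≈ 245 hectares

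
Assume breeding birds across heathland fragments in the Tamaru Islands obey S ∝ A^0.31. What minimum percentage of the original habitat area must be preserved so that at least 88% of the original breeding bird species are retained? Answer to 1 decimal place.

Need (A_new/A_old)^0.31 = 0.88, so A_new/A_old = 0.88^(1/0.31) = 0.88^3.226
ln(A_new/A_old) = ln 0.88 / 0.31 = -0.1278 / 0.31 = -0.4124
A_new/A_old = e^-0.4124 ≈ 0.6621

66.2%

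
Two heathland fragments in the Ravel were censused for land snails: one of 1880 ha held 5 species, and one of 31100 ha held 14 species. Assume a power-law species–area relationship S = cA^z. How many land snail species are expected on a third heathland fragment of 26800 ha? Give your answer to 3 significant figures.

13.3

z = ln(14/5) / ln(31100/1880) = 1.0296 / 2.8059 = 0.3669
c = 5 / 1880^0.3669 = 5 / 15.9 = 0.3144
S₃ = 0.3144 × 26800^0.3669 = 0.3144 × 42.16 ≈ 13.26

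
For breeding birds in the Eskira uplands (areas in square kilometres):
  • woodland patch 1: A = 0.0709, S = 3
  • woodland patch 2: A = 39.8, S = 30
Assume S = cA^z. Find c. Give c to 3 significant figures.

z = ln(S₂/S₁) / ln(A₂/A₁) = ln(30/3) / ln(39.8/0.0709) = 2.3026 / 6.3304 = 0.3637
c = S₁ / A₁^z = 3 / 0.0709^0.3637 = 3 / 0.3819 = 7.856

7.86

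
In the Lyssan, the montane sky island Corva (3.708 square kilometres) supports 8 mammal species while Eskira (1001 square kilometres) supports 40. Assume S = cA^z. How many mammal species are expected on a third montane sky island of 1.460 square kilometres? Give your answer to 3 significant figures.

z = ln(40/8) / ln(1001/3.708) = 1.6094 / 5.5983 = 0.2875
c = 8 / 3.708^0.2875 = 8 / 1.458 = 5.489
S₃ = 5.489 × 1.46^0.2875 = 5.489 × 1.115 ≈ 6.12

6.12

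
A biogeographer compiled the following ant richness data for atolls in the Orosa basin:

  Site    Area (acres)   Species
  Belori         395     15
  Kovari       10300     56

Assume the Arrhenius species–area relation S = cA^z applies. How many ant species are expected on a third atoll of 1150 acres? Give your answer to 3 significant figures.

23.1

z = ln(56/15) / ln(10300/395) = 1.3173 / 3.2610 = 0.4040
c = 15 / 395^0.4040 = 15 / 11.19 = 1.34
S₃ = 1.34 × 1150^0.4040 = 1.34 × 17.23 ≈ 23.1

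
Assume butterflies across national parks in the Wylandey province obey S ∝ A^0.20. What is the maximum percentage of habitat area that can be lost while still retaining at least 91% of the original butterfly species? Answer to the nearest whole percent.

Need (A_new/A_old)^0.2 = 0.91, so A_new/A_old = 0.91^(1/0.2) = 0.91^5
ln(A_new/A_old) = ln 0.91 / 0.2 = -0.0943 / 0.2 = -0.4716
A_new/A_old = e^-0.4716 ≈ 0.624
Fraction that can be lost = 1 − 0.624 = 0.376

38%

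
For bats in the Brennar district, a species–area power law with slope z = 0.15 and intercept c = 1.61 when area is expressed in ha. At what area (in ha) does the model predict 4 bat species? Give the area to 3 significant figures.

4 = 1.61 × A^0.15  ⇒  A^0.15 = 4/1.61 = 2.484
ln A = ln(2.484) / 0.15 = 0.9101 / 0.15 = 6.0671
A = e^6.0671 ≈ 431.4 ha

431 ha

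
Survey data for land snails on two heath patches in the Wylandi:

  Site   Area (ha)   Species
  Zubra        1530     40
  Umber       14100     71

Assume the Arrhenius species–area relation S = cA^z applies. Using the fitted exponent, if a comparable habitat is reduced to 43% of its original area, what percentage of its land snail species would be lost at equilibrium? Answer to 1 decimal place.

z = ln(71/40) / ln(14100/1530) = 0.5738 / 2.2209 = 0.2584
S_new/S_old = (A_new/A_old)^z = 0.43^0.2584 = exp(0.2584 × -0.8440) = 0.8041
Fraction lost = 1 − 0.8041 = 0.1959

19.6%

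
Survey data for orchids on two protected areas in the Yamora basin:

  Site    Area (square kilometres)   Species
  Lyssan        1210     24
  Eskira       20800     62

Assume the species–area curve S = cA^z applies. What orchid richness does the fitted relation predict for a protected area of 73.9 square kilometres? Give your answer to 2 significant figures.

z = ln(62/24) / ln(20800/1210) = 0.9491 / 2.8443 = 0.3337
c = 24 / 1210^0.3337 = 24 / 10.68 = 2.247
S₃ = 2.247 × 73.9^0.3337 = 2.247 × 4.203 ≈ 9.442

9.4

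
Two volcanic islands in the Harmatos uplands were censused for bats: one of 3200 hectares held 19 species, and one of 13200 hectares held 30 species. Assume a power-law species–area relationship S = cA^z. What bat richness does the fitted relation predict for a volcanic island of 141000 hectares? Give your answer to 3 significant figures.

64.4

z = ln(30/19) / ln(13200/3200) = 0.4568 / 1.4171 = 0.3223
c = 19 / 3200^0.3223 = 19 / 13.48 = 1.409
S₃ = 1.409 × 141000^0.3223 = 1.409 × 45.68 ≈ 64.37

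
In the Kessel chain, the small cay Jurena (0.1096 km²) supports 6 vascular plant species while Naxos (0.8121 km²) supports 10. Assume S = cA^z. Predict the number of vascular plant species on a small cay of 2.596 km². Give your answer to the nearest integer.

13

z = ln(10/6) / ln(0.8121/0.1096) = 0.5108 / 2.0028 = 0.2551
c = 6 / 0.1096^0.2551 = 6 / 0.569 = 10.55
S₃ = 10.55 × 2.596^0.2551 = 10.55 × 1.275 ≈ 13.45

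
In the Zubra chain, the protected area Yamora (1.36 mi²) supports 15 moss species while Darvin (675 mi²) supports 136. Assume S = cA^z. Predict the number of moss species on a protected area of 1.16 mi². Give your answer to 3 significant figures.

14.2

z = ln(136/15) / ln(675/1.36) = 2.2046 / 6.2072 = 0.3552
c = 15 / 1.36^0.3552 = 15 / 1.115 = 13.45
S₃ = 13.45 × 1.16^0.3552 = 13.45 × 1.054 ≈ 14.18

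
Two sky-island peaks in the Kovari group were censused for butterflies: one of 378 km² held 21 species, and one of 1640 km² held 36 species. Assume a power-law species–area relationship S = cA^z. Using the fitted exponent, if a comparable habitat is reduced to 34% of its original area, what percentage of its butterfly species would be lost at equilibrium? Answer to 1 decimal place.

z = ln(36/21) / ln(1640/378) = 0.5390 / 1.4676 = 0.3673
S_new/S_old = (A_new/A_old)^z = 0.34^0.3673 = exp(0.3673 × -1.0788) = 0.6729
Fraction lost = 1 − 0.6729 = 0.3271

32.7%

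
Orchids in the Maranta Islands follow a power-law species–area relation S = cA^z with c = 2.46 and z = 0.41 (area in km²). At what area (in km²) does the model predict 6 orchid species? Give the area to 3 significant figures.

6 = 2.46 × A^0.41  ⇒  A^0.41 = 6/2.46 = 2.439
ln A = ln(2.439) / 0.41 = 0.8916 / 0.41 = 2.1746
A = e^2.1746 ≈ 8.799 km²

8.80 km²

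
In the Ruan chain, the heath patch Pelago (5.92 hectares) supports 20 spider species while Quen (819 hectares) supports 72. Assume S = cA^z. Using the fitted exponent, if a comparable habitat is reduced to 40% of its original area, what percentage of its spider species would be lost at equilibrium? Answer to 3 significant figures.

z = ln(72/20) / ln(819/5.92) = 1.2809 / 4.9297 = 0.2598
S_new/S_old = (A_new/A_old)^z = 0.4^0.2598 = exp(0.2598 × -0.9163) = 0.7881
Fraction lost = 1 − 0.7881 = 0.2119

21.2%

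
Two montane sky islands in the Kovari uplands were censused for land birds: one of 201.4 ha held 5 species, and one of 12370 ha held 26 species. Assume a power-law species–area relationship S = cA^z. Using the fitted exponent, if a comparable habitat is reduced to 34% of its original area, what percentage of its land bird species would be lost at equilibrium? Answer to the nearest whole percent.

z = ln(26/5) / ln(12370/201.4) = 1.6487 / 4.1177 = 0.4004
S_new/S_old = (A_new/A_old)^z = 0.34^0.4004 = exp(0.4004 × -1.0788) = 0.6493
Fraction lost = 1 − 0.6493 = 0.3507

35%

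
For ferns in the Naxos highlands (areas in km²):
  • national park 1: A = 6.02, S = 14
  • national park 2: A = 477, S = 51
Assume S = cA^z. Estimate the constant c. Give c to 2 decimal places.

8.23

z = ln(S₂/S₁) / ln(A₂/A₁) = ln(51/14) / ln(477/6.02) = 1.2928 / 4.3724 = 0.2957
c = S₁ / A₁^z = 14 / 6.02^0.2957 = 14 / 1.7 = 8.234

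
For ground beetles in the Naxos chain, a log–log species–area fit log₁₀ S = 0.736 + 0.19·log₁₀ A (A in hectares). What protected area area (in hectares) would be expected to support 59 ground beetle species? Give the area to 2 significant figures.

59 = 5.445 × A^0.19  ⇒  A^0.19 = 59/5.445 = 10.84
ln A = ln(10.84) / 0.19 = 2.3828 / 0.19 = 12.5412
A = e^12.5412 ≈ 279634 hectares

280000 hectares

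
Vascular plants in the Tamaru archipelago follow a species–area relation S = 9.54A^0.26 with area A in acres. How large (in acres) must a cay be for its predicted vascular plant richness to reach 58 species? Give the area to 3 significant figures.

1030 acres

58 = 9.54 × A^0.26  ⇒  A^0.26 = 58/9.54 = 6.08
ln A = ln(6.08) / 0.26 = 1.8049 / 0.26 = 6.9421
A = e^6.9421 ≈ 1035 acres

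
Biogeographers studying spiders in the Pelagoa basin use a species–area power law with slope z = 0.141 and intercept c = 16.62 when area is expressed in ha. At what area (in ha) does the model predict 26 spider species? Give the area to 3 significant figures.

26 = 16.62 × A^0.141  ⇒  A^0.141 = 26/16.62 = 1.564
ln A = ln(1.564) / 0.141 = 0.4475 / 0.141 = 3.1737
A = e^3.1737 ≈ 23.9 ha

23.9 ha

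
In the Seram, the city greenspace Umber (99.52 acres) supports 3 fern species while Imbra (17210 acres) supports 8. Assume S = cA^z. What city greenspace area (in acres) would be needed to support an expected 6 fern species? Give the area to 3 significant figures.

3800 acres

z = ln(8/3) / ln(17210/99.52) = 0.9808 / 5.1529 = 0.1903
c = 3 / 99.52^0.1903 = 3 / 2.4 = 1.25
A = (6/1.25)^(1/0.1903) ⇒ ln A = ln(4.801)/0.1903 = 8.2419
A = e^8.2419 ≈ 3797 acres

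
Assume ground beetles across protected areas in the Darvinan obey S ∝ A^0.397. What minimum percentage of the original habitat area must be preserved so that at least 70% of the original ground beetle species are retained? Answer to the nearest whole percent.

Need (A_new/A_old)^0.397 = 0.7, so A_new/A_old = 0.7^(1/0.397) = 0.7^2.519
ln(A_new/A_old) = ln 0.7 / 0.397 = -0.3567 / 0.397 = -0.8984
A_new/A_old = e^-0.8984 ≈ 0.4072

41%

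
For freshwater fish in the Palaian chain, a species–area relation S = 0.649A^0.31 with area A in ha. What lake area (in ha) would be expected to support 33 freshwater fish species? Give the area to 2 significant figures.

33 = 0.649 × A^0.31  ⇒  A^0.31 = 33/0.649 = 50.85
ln A = ln(50.85) / 0.31 = 3.9288 / 0.31 = 12.6736
A = e^12.6736 ≈ 319223 ha

320000 ha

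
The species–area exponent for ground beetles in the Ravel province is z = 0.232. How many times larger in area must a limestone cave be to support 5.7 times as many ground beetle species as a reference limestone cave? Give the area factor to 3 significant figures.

1810

(A₂/A₁)^0.232 = 5.7, so A₂/A₁ = 5.7^(1/0.232) = 5.7^4.31
ln(A₂/A₁) = ln 5.7 / 0.232 = 1.7405 / 0.232 = 7.5020
A₂/A₁ = e^7.5020 ≈ 1812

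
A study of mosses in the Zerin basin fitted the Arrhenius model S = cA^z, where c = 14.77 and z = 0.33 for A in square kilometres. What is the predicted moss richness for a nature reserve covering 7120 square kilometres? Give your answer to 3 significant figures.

276

S = 14.77 × 7120^0.33 = 14.77 × 18.68 ≈ 275.9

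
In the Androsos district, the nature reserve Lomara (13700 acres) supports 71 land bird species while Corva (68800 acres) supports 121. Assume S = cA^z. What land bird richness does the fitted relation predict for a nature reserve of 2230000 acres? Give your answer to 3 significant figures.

382

z = ln(121/71) / ln(68800/13700) = 0.5331 / 1.6138 = 0.3303
c = 71 / 13700^0.3303 = 71 / 23.26 = 3.053
S₃ = 3.053 × 2230000^0.3303 = 3.053 × 125.1 ≈ 381.8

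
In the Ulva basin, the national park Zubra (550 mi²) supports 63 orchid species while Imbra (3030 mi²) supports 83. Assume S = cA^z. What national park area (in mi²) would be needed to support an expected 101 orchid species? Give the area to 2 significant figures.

z = ln(83/63) / ln(3030/550) = 0.2757 / 1.7064 = 0.1616
c = 63 / 550^0.1616 = 63 / 2.772 = 22.73
A = (101/22.73)^(1/0.1616) ⇒ ln A = ln(4.444)/0.1616 = 9.2311
A = e^9.2311 ≈ 10210 mi²

10000 mi²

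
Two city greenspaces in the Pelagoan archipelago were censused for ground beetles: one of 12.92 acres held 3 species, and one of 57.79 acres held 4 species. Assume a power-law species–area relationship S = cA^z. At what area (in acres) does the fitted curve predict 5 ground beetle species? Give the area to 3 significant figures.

185 acres

z = ln(4/3) / ln(57.79/12.92) = 0.2877 / 1.4980 = 0.1920
c = 3 / 12.92^0.1920 = 3 / 1.635 = 1.835
A = (5/1.835)^(1/0.1920) ⇒ ln A = ln(2.724)/0.1920 = 5.2188
A = e^5.2188 ≈ 184.7 acres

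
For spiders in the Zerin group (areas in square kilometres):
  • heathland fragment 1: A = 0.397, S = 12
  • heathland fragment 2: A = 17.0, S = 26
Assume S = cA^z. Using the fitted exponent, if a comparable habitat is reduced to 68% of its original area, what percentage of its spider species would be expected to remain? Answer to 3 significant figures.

92.4%

z = ln(26/12) / ln(17/0.397) = 0.7732 / 3.7570 = 0.2058
S_new/S_old = (A_new/A_old)^z = 0.68^0.2058 = exp(0.2058 × -0.3857) = 0.9237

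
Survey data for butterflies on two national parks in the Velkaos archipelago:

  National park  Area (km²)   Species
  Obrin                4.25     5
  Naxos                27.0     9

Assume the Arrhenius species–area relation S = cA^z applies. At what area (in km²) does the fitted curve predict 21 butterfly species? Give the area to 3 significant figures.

388 km²

z = ln(9/5) / ln(27/4.25) = 0.5878 / 1.8489 = 0.3179
c = 5 / 4.25^0.3179 = 5 / 1.584 = 3.156
A = (21/3.156)^(1/0.3179) ⇒ ln A = ln(6.653)/0.3179 = 5.9611
A = e^5.9611 ≈ 388 km²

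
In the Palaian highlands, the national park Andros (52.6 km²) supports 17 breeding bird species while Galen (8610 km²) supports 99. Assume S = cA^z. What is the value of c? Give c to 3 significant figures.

4.32

z = ln(S₂/S₁) / ln(A₂/A₁) = ln(99/17) / ln(8610/52.6) = 1.7619 / 5.0980 = 0.3456
c = S₁ / A₁^z = 17 / 52.6^0.3456 = 17 / 3.934 = 4.322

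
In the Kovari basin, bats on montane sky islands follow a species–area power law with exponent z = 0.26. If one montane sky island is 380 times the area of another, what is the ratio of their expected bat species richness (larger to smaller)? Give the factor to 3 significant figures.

S₂/S₁ = (A₂/A₁)^z = 380^0.26
ln(S₂/S₁) = 0.26 × ln 380 = 0.26 × 5.9402 = 1.5444
S₂/S₁ = e^1.5444 ≈ 4.685

4.69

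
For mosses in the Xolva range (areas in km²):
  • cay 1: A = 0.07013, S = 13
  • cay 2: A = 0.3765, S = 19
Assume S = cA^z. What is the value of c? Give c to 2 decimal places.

z = ln(S₂/S₁) / ln(A₂/A₁) = ln(19/13) / ln(0.3765/0.07013) = 0.3795 / 1.6806 = 0.2258
c = S₁ / A₁^z = 13 / 0.07013^0.2258 = 13 / 0.5488 = 23.69

23.69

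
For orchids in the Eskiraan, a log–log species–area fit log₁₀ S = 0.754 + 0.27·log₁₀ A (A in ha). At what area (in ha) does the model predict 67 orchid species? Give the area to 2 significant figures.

9300 ha

67 = 5.675 × A^0.27  ⇒  A^0.27 = 67/5.675 = 11.81
ln A = ln(11.81) / 0.27 = 2.4685 / 0.27 = 9.1428
A = e^9.1428 ≈ 9346 ha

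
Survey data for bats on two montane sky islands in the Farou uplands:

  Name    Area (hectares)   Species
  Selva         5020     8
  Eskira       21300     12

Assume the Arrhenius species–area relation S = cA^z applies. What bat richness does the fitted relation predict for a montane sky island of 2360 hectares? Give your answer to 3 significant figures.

6.47

z = ln(12/8) / ln(21300/5020) = 0.4055 / 1.4453 = 0.2805
c = 8 / 5020^0.2805 = 8 / 10.92 = 0.7326
S₃ = 0.7326 × 2360^0.2805 = 0.7326 × 8.836 ≈ 6.473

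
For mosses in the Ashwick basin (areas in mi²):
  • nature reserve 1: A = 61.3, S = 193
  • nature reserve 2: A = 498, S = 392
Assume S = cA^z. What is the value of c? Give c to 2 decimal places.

47.97

z = ln(S₂/S₁) / ln(A₂/A₁) = ln(392/193) / ln(498/61.3) = 0.7086 / 2.0948 = 0.3382
c = S₁ / A₁^z = 193 / 61.3^0.3382 = 193 / 4.024 = 47.97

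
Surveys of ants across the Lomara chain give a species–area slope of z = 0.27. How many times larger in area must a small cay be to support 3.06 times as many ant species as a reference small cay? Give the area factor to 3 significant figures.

(A₂/A₁)^0.27 = 3.06, so A₂/A₁ = 3.06^(1/0.27) = 3.06^3.704
ln(A₂/A₁) = ln 3.06 / 0.27 = 1.1184 / 0.27 = 4.1423
A₂/A₁ = e^4.1423 ≈ 62.95

62.9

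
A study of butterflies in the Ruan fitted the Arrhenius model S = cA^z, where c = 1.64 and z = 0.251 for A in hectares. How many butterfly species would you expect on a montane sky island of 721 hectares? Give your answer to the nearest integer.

S = 1.64 × 721^0.251
ln S = ln 1.64 + 0.251 × ln 721 = 0.4947 + 0.251 × 6.5806 = 2.1464
S = e^2.1464 ≈ 8.554

9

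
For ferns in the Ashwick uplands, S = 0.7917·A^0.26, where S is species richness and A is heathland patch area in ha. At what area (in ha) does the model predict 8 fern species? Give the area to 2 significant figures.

7300 ha

8 = 0.7917 × A^0.26  ⇒  A^0.26 = 8/0.7917 = 10.1
ln A = ln(10.1) / 0.26 = 2.3130 / 0.26 = 8.8962
A = e^8.8962 ≈ 7304 ha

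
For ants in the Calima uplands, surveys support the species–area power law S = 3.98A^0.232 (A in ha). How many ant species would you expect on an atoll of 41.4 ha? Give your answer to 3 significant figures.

9.44

S = 3.98 × 41.4^0.232 = 3.98 × 2.372 ≈ 9.441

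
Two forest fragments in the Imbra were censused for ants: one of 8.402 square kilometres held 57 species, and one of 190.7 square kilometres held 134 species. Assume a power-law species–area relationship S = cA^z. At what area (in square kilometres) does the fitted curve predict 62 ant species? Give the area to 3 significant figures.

z = ln(134/57) / ln(190.7/8.402) = 0.8548 / 3.1222 = 0.2738
c = 57 / 8.402^0.2738 = 57 / 1.791 = 31.83
A = (62/31.83)^(1/0.2738) ⇒ ln A = ln(1.948)/0.2738 = 2.4356
A = e^2.4356 ≈ 11.42 square kilometres

11.4 square kilometres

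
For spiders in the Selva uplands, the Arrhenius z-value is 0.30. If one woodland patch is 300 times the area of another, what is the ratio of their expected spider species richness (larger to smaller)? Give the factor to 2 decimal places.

S₂/S₁ = (A₂/A₁)^z = 300^0.3
ln(S₂/S₁) = 0.3 × ln 300 = 0.3 × 5.7038 = 1.7111
S₂/S₁ = e^1.7111 ≈ 5.535

5.54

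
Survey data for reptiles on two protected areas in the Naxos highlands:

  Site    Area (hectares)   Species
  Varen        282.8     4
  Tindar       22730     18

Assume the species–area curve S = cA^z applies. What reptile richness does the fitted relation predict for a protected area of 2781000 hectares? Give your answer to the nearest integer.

94

z = ln(18/4) / ln(22730/282.8) = 1.5041 / 4.3867 = 0.3429
c = 4 / 282.8^0.3429 = 4 / 6.927 = 0.5775
S₃ = 0.5775 × 2781000^0.3429 = 0.5775 × 162 ≈ 93.55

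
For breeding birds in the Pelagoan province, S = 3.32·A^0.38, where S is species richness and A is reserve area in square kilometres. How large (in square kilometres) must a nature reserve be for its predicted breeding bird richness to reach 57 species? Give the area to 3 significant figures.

1780 square kilometres

57 = 3.32 × A^0.38  ⇒  A^0.38 = 57/3.32 = 17.17
ln A = ln(17.17) / 0.38 = 2.8431 / 0.38 = 7.4818
A = e^7.4818 ≈ 1775 square kilometres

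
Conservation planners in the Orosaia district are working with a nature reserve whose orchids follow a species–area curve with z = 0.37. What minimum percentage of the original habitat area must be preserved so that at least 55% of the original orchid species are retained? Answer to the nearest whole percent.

20%

Need (A_new/A_old)^0.37 = 0.55, so A_new/A_old = 0.55^(1/0.37) = 0.55^2.703
ln(A_new/A_old) = ln 0.55 / 0.37 = -0.5978 / 0.37 = -1.6158
A_new/A_old = e^-1.6158 ≈ 0.1987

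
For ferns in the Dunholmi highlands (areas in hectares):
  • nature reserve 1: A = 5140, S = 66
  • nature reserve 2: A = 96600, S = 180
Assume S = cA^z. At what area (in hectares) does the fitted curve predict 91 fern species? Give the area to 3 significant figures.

z = ln(180/66) / ln(96600/5140) = 1.0033 / 2.9335 = 0.3420
c = 66 / 5140^0.3420 = 66 / 18.59 = 3.551
A = (91/3.551)^(1/0.3420) ⇒ ln A = ln(25.63)/0.3420 = 9.4840
A = e^9.4840 ≈ 13147 hectares

13100 hectares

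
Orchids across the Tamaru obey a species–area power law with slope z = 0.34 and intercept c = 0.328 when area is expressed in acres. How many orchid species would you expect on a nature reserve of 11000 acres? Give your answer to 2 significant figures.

S = 0.328 × 11000^0.34 = 0.328 × 23.66 ≈ 7.762

7.8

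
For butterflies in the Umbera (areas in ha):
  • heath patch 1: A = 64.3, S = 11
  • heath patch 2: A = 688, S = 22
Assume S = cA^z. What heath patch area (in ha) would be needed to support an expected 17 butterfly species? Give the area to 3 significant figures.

285 ha

z = ln(22/11) / ln(688/64.3) = 0.6931 / 2.3702 = 0.2924
c = 11 / 64.3^0.2924 = 11 / 3.379 = 3.255
A = (17/3.255)^(1/0.2924) ⇒ ln A = ln(5.222)/0.2924 = 5.6521
A = e^5.6521 ≈ 284.9 ha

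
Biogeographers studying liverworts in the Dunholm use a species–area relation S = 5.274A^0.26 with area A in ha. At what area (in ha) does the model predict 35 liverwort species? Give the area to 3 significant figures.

35 = 5.274 × A^0.26  ⇒  A^0.26 = 35/5.274 = 6.636
ln A = ln(6.636) / 0.26 = 1.8926 / 0.26 = 7.2791
A = e^7.2791 ≈ 1450 ha

1450 ha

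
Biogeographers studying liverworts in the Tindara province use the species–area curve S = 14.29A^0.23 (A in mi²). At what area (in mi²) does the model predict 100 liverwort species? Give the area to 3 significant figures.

100 = 14.29 × A^0.23  ⇒  A^0.23 = 100/14.29 = 6.998
ln A = ln(6.998) / 0.23 = 1.9456 / 0.23 = 8.4592
A = e^8.4592 ≈ 4718 mi²

4720 mi²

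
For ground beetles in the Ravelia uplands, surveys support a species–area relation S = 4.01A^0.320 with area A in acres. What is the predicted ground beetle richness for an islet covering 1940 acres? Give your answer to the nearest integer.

45 species

S = 4.01 × 1940^0.32
ln S = ln 4.01 + 0.32 × ln 1940 = 1.3888 + 0.32 × 7.5704 = 3.8113
S = e^3.8113 ≈ 45.21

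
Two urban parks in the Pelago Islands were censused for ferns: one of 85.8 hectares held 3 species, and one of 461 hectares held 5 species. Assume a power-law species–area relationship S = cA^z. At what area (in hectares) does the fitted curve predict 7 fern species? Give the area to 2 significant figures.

z = ln(5/3) / ln(461/85.8) = 0.5108 / 1.6814 = 0.3038
c = 3 / 85.8^0.3038 = 3 / 3.867 = 0.7757
A = (7/0.7757)^(1/0.3038) ⇒ ln A = ln(9.024)/0.3038 = 7.2409
A = e^7.2409 ≈ 1395 hectares

1400 hectares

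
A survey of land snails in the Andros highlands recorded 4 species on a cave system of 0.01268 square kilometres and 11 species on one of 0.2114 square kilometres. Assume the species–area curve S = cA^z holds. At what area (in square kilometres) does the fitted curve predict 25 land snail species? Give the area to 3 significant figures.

2.07 square kilometres

z = ln(11/4) / ln(0.2114/0.01268) = 1.0116 / 2.8137 = 0.3595
c = 4 / 0.01268^0.3595 = 4 / 0.208 = 19.23
A = (25/19.23)^(1/0.3595) ⇒ ln A = ln(1.3)/0.3595 = 0.7295
A = e^0.7295 ≈ 2.074 square kilometres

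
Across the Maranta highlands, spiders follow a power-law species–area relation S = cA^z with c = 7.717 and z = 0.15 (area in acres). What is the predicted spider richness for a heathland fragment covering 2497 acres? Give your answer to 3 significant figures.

24.9

S = 7.717 × 2497^0.15
ln S = ln 7.717 + 0.15 × ln 2497 = 2.0434 + 0.15 × 7.8228 = 3.2169
S = e^3.2169 ≈ 24.95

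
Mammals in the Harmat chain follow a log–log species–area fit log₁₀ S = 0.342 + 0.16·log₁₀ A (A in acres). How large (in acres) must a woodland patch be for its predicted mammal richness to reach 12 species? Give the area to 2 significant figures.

40000 acres

12 = 2.198 × A^0.16  ⇒  A^0.16 = 12/2.198 = 5.46
ln A = ln(5.46) / 0.16 = 1.6974 / 0.16 = 10.6089
A = e^10.6089 ≈ 40493 acres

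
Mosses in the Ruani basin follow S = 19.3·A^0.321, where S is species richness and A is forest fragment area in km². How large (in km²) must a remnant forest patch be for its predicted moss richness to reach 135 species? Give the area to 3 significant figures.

428 km²

135 = 19.3 × A^0.321  ⇒  A^0.321 = 135/19.3 = 6.995
ln A = ln(6.995) / 0.321 = 1.9452 / 0.321 = 6.0597
A = e^6.0597 ≈ 428.3 km²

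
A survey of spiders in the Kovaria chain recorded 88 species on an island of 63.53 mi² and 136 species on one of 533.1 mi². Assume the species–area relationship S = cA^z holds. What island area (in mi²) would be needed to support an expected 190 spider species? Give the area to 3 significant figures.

2730 mi²

z = ln(136/88) / ln(533.1/63.53) = 0.4353 / 2.1272 = 0.2046
c = 88 / 63.53^0.2046 = 88 / 2.339 = 37.63
A = (190/37.63)^(1/0.2046) ⇒ ln A = ln(5.049)/0.2046 = 7.9126
A = e^7.9126 ≈ 2732 mi²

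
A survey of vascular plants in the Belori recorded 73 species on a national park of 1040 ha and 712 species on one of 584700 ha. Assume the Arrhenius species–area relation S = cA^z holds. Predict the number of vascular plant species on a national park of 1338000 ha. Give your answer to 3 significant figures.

959

z = ln(712/73) / ln(584700/1040) = 2.2776 / 6.3319 = 0.3597
c = 73 / 1040^0.3597 = 73 / 12.17 = 5.999
S₃ = 5.999 × 1338000^0.3597 = 5.999 × 159.9 ≈ 959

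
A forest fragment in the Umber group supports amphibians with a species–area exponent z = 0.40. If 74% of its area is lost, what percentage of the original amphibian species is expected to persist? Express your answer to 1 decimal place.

58.3%

S_new/S_old = (A_new/A_old)^z = 0.26^0.4
= exp(0.4 × ln 0.26) = exp(0.4 × -1.3471) = exp(-0.5388) ≈ 0.5834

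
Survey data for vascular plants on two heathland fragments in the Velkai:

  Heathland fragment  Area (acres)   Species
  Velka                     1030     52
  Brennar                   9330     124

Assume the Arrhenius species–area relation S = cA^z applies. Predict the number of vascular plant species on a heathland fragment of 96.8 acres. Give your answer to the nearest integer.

20

z = ln(124/52) / ln(9330/1030) = 0.8690 / 2.2037 = 0.3944
c = 52 / 1030^0.3944 = 52 / 15.42 = 3.372
S₃ = 3.372 × 96.8^0.3944 = 3.372 × 6.069 ≈ 20.47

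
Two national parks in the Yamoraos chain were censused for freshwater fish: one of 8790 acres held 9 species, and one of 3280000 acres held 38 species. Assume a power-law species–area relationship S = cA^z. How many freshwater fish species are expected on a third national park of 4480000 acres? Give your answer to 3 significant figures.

41.0

z = ln(38/9) / ln(3280000/8790) = 1.4404 / 5.9220 = 0.2432
c = 9 / 8790^0.2432 = 9 / 9.105 = 0.9885
S₃ = 0.9885 × 4480000^0.2432 = 0.9885 × 41.47 ≈ 40.99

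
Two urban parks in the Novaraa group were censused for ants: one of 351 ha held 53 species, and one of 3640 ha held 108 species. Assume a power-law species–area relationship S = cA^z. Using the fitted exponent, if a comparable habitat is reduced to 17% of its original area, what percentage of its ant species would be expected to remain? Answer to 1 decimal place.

58.3%

z = ln(108/53) / ln(3640/351) = 0.7118 / 2.3390 = 0.3043
S_new/S_old = (A_new/A_old)^z = 0.17^0.3043 = exp(0.3043 × -1.7720) = 0.5832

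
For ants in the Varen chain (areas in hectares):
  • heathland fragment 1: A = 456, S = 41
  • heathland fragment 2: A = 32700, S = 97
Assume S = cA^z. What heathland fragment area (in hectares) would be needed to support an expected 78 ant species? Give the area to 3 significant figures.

z = ln(97/41) / ln(32700/456) = 0.8611 / 4.2726 = 0.2015
c = 41 / 456^0.2015 = 41 / 3.435 = 11.94
A = (78/11.94)^(1/0.2015) ⇒ ln A = ln(6.535)/0.2015 = 9.3135
A = e^9.3135 ≈ 11087 hectares

11100 hectares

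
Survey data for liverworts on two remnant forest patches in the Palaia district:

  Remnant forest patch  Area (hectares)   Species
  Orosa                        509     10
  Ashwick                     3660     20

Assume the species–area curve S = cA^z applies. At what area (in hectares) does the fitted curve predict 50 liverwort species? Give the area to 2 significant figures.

50000 hectares

z = ln(20/10) / ln(3660/509) = 0.6931 / 1.9728 = 0.3514
c = 10 / 509^0.3514 = 10 / 8.934 = 1.119
A = (50/1.119)^(1/0.3514) ⇒ ln A = ln(44.67)/0.3514 = 10.8131
A = e^10.8131 ≈ 49666 hectares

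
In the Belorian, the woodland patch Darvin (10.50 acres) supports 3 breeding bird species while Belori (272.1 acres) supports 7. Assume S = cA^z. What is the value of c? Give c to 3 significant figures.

1.63

z = ln(S₂/S₁) / ln(A₂/A₁) = ln(7/3) / ln(272.1/10.5) = 0.8473 / 3.2548 = 0.2603
c = S₁ / A₁^z = 3 / 10.5^0.2603 = 3 / 1.844 = 1.627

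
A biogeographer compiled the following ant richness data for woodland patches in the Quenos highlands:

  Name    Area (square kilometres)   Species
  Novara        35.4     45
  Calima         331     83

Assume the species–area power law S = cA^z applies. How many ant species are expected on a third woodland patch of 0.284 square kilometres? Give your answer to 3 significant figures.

12.0

z = ln(83/45) / ln(331/35.4) = 0.6122 / 2.2354 = 0.2739
c = 45 / 35.4^0.2739 = 45 / 2.656 = 16.94
S₃ = 16.94 × 0.284^0.2739 = 16.94 × 0.7084 ≈ 12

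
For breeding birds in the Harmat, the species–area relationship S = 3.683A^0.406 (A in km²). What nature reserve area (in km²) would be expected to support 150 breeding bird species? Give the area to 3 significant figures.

150 = 3.683 × A^0.406  ⇒  A^0.406 = 150/3.683 = 40.73
ln A = ln(40.73) / 0.406 = 3.7069 / 0.406 = 9.1303
A = e^9.1303 ≈ 9231 km²

9230 km²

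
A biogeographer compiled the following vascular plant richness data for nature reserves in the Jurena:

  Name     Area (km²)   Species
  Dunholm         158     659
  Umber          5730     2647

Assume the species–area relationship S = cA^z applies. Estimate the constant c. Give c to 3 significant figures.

92.8

z = ln(S₂/S₁) / ln(A₂/A₁) = ln(2647/659) / ln(5730/158) = 1.3905 / 3.5909 = 0.3872
c = S₁ / A₁^z = 659 / 158^0.3872 = 659 / 7.102 = 92.79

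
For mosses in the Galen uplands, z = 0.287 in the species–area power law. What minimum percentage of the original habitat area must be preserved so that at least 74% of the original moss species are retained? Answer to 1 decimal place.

35.0%

Need (A_new/A_old)^0.287 = 0.74, so A_new/A_old = 0.74^(1/0.287) = 0.74^3.484
ln(A_new/A_old) = ln 0.74 / 0.287 = -0.3011 / 0.287 = -1.0491
A_new/A_old = e^-1.0491 ≈ 0.3502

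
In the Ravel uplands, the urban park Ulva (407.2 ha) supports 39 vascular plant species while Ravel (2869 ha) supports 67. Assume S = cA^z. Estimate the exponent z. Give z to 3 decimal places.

Taking logs: ln S = ln c + z ln A, so z = (ln S₂ − ln S₁)/(ln A₂ − ln A₁).
z = ln(67/39) / ln(2869/407.2) = ln(1.718) / ln(7.046) = 0.5411 / 1.9524 = 0.2772

0.277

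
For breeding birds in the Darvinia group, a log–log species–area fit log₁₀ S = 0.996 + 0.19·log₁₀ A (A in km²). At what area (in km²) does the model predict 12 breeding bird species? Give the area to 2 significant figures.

12 = 9.908 × A^0.19  ⇒  A^0.19 = 12/9.908 = 1.211
ln A = ln(1.211) / 0.19 = 0.1915 / 0.19 = 1.0081
A = e^1.0081 ≈ 2.74 km²

2.7 km²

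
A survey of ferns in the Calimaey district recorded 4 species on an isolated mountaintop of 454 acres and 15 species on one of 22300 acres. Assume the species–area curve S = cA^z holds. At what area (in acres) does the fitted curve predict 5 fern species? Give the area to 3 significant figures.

876 acres

z = ln(15/4) / ln(22300/454) = 1.3218 / 3.8942 = 0.3394
c = 4 / 454^0.3394 = 4 / 7.977 = 0.5014
A = (5/0.5014)^(1/0.3394) ⇒ ln A = ln(9.971)/0.3394 = 6.7755
A = e^6.7755 ≈ 876.2 acres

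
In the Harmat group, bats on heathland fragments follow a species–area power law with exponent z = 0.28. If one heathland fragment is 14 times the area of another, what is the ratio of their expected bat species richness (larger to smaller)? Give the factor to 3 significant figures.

2.09

S₂/S₁ = (A₂/A₁)^z = 14^0.28
ln(S₂/S₁) = 0.28 × ln 14 = 0.28 × 2.6391 = 0.7389
S₂/S₁ = e^0.7389 ≈ 2.094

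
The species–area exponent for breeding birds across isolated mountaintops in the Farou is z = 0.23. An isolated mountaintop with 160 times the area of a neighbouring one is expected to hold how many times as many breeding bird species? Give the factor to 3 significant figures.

3.21

S₂/S₁ = (A₂/A₁)^z = 160^0.23
ln(S₂/S₁) = 0.23 × ln 160 = 0.23 × 5.0752 = 1.1673
S₂/S₁ = e^1.1673 ≈ 3.213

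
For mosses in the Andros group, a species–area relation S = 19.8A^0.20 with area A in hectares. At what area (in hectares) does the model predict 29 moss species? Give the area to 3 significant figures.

29 = 19.8 × A^0.2  ⇒  A^0.2 = 29/19.8 = 1.465
ln A = ln(1.465) / 0.2 = 0.3816 / 0.2 = 1.9081
A = e^1.9081 ≈ 6.74 hectares

6.74 hectares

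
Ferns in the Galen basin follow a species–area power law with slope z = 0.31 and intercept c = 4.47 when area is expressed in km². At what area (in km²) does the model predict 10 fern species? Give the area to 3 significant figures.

13.4 km²

10 = 4.47 × A^0.31  ⇒  A^0.31 = 10/4.47 = 2.237
ln A = ln(2.237) / 0.31 = 0.8052 / 0.31 = 2.5974
A = e^2.5974 ≈ 13.43 km²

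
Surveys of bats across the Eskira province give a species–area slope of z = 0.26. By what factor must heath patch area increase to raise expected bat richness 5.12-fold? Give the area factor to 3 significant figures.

535

(A₂/A₁)^0.26 = 5.12, so A₂/A₁ = 5.12^(1/0.26) = 5.12^3.846
ln(A₂/A₁) = ln 5.12 / 0.26 = 1.6332 / 0.26 = 6.2814
A₂/A₁ = e^6.2814 ≈ 534.5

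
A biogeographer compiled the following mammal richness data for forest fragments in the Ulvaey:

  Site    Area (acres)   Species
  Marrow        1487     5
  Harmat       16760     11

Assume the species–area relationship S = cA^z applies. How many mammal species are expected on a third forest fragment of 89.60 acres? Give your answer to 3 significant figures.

2.00

z = ln(11/5) / ln(16760/1487) = 0.7885 / 2.4222 = 0.3255
c = 5 / 1487^0.3255 = 5 / 10.78 = 0.4638
S₃ = 0.4638 × 89.6^0.3255 = 0.4638 × 4.32 ≈ 2.004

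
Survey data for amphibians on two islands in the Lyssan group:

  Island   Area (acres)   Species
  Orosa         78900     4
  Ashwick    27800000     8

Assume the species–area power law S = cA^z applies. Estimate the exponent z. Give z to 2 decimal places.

Taking logs: ln S = ln c + z ln A, so z = (ln S₂ − ln S₁)/(ln A₂ − ln A₁).
z = ln(8/4) / ln(27800000/78900) = ln(2) / ln(352.3) = 0.6931 / 5.8646 = 0.1182

0.12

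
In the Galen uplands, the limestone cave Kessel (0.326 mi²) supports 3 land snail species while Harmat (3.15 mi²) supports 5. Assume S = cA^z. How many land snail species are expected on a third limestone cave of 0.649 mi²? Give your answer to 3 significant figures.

3.50

z = ln(5/3) / ln(3.15/0.326) = 0.5108 / 2.2683 = 0.2252
c = 3 / 0.326^0.2252 = 3 / 0.7769 = 3.861
S₃ = 3.861 × 0.649^0.2252 = 3.861 × 0.9072 ≈ 3.503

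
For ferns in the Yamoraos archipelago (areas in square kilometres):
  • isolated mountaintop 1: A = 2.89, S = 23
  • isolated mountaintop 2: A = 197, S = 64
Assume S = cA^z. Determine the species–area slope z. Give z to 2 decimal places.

Taking logs: ln S = ln c + z ln A, so z = (ln S₂ − ln S₁)/(ln A₂ − ln A₁).
z = ln(64/23) / ln(197/2.89) = ln(2.783) / ln(68.17) = 1.0234 / 4.2219 = 0.2424

0.24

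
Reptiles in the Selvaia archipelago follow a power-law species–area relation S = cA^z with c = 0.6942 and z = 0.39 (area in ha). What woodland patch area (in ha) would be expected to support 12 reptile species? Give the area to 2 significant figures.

1500 ha

12 = 0.6942 × A^0.39  ⇒  A^0.39 = 12/0.6942 = 17.29
ln A = ln(17.29) / 0.39 = 2.8499 / 0.39 = 7.3074
A = e^7.3074 ≈ 1491 ha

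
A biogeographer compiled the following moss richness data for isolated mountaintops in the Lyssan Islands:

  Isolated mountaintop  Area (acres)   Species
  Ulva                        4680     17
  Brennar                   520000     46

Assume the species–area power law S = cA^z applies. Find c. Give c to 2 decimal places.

2.85

z = ln(S₂/S₁) / ln(A₂/A₁) = ln(46/17) / ln(520000/4680) = 0.9954 / 4.7105 = 0.2113
c = S₁ / A₁^z = 17 / 4680^0.2113 = 17 / 5.965 = 2.85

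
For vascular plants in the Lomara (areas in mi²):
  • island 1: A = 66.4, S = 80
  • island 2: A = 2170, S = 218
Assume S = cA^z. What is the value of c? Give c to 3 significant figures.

z = ln(S₂/S₁) / ln(A₂/A₁) = ln(218/80) / ln(2170/66.4) = 1.0025 / 3.4868 = 0.2875
c = S₁ / A₁^z = 80 / 66.4^0.2875 = 80 / 3.341 = 23.94

23.9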